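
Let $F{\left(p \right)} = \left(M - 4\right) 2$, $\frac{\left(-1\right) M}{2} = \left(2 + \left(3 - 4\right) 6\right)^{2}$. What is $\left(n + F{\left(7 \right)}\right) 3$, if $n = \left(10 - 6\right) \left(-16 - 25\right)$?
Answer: $-708$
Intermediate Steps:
$M = -32$ ($M = - 2 \left(2 + \left(3 - 4\right) 6\right)^{2} = - 2 \left(2 - 6\right)^{2} = - 2 \left(-4\right)^{2} = \left(-2\right) 16 = -32$)
$n = -164$ ($n = 4 \left(-41\right) = -164$)
$F{\left(p \right)} = -72$ ($F{\left(p \right)} = \left(-32 - 4\right) 2 = \left(-36\right) 2 = -72$)
$\left(n + F{\left(7 \right)}\right) 3 = \left(-164 - 72\right) 3 = \left(-236\right) 3 = -708$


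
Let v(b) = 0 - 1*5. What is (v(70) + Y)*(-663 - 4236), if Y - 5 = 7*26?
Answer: -891618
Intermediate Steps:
Y = 187 (Y = 5 + 7*26 = 5 + 182 = 187)
v(b) = -5 (v(b) = 0 - 5 = -5)
(v(70) + Y)*(-663 - 4236) = (-5 + 187)*(-663 - 4236) = 182*(-4899) = -891618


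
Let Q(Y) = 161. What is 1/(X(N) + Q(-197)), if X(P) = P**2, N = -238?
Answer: 1/56805 ≈ 1.7604e-5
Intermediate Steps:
1/(X(N) + Q(-197)) = 1/((-238)**2 + 161) = 1/(56644 + 161) = 1/56805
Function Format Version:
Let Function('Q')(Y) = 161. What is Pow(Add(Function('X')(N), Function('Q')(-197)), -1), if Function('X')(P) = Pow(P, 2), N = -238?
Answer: Rational(1, 56805) ≈ 1.7604e-5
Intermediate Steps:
Pow(Add(Function('X')(N), Function('Q')(-197)), -1) = Pow(Add(Pow(-238, 2), 161), -1) = Pow(Add(56644, 161), -1) = Pow(56805, -1) = Rational(1, 56805)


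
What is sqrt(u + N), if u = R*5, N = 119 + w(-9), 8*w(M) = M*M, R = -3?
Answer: sqrt(1826)/4 ≈ 10.683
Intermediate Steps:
w(M) = M**2/8 (w(M) = (M*M)/8 = M**2/8)
N = 1033/8 (N = 119 + (1/8)*(-9)**2 = 119 + (1/8)*81 = 119 + 81/8 = 1033/8 ≈ 129.13)
u = -15 (u = -3*5 = -15)
sqrt(u + N) = sqrt(-15 + 1033/8) = sqrt(913/8) = sqrt(1826)/4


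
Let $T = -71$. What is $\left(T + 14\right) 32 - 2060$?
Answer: $-3884$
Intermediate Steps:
$\left(T + 14\right) 32 - 2060 = \left(-71 + 14\right) 32 - 2060 = \left(-57\right) 32 - 2060 = -1824 - 2060 = -3884$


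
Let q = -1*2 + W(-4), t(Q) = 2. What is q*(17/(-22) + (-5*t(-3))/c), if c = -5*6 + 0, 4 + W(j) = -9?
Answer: 145/22 ≈ 6.5909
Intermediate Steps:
W(j) = -13 (W(j) = -4 - 9 = -13)
c = -30 (c = -30 + 0 = -30)
q = -15 (q = -1*2 - 13 = -2 - 13 = -15)
q*(17/(-22) + (-5*t(-3))/c) = -15*(17/(-22) - 5*2/(-30)) = -15*(17*(-1/22) - 10*(-1/30)) = -15*(-17/22 + 1/3) = -15*(-29/66) = 145/22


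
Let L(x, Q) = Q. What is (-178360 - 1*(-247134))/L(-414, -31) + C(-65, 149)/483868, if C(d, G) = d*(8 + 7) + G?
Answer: -2376968817/1071422 ≈ -2218.5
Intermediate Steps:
C(d, G) = G + 15*d (C(d, G) = d*15 + G = 15*d + G = G + 15*d)
(-178360 - 1*(-247134))/L(-414, -31) + C(-65, 149)/483868 = (-178360 - 1*(-247134))/(-31) + (149 + 15*(-65))/483868 = (-178360 + 247134)*(-1/31) + (149 - 975)*(1/483868) = 68774*(-1/31) - 826*1/483868 = -68774/31 - 59/34562 = -2376968817/1071422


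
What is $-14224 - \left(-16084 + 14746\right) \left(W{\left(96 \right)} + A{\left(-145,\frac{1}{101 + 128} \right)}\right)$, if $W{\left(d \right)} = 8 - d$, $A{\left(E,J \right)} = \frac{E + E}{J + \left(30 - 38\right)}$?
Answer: $- \frac{152776828}{1831} \approx -83439.0$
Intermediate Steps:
$A{\left(E,J \right)} = \frac{2 E}{-8 + J}$ ($A{\left(E,J \right)} = \frac{2 E}{J - 8} = \frac{2 E}{-8 + J}$)
$-14224 - \left(-16084 + 14746\right) \left(W{\left(96 \right)} + A{\left(-145,\frac{1}{101 + 128} \right)}\right) = -14224 - \left(-16084 + 14746\right) \left(\left(8 - 96\right) + 2 \left(-145\right) \frac{1}{-8 + \frac{1}{101 + 128}}\right) = -14224 - - 1338 \left(\left(8 - 96\right) + 2 \left(-145\right) \frac{1}{-8 + \frac{1}{229}}\right) = -14224 - - 1338 \left(-88 + 2 \left(-145\right) \frac{1}{-8 + \frac{1}{229}}\right) = -14224 - - 1338 \left(-88 + 2 \left(-145\right) \frac{1}{- \frac{1831}{229}}\right) = -14224 - - 1338 \left(-88 + 2 \left(-145\right) \left(- \frac{229}{1831}\right)\right) = -14224 - - 1338 \left(-88 + \frac{66410}{1831}\right) = -14224 - \left(-1338\right) \left(- \frac{94718}{1831}\right) = -14224 - \frac{126732684}{1831} = - \frac{152776828}{1831}$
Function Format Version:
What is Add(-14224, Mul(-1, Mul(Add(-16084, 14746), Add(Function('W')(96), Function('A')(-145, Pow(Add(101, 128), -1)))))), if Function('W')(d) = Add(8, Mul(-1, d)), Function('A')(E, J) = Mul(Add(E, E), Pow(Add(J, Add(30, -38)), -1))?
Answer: Rational(-152776828, 1831) ≈ -83439.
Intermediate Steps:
Function('A')(E, J) = Mul(2, E, Pow(Add(-8, J), -1)) (Function('A')(E, J) = Mul(Mul(2, E), Pow(Add(J, -8), -1)) = Mul(Mul(2, E), Pow(Add(-8, J), -1)) = Mul(2, E, Pow(Add(-8, J), -1)))
Add(-14224, Mul(-1, Mul(Add(-16084, 14746), Add(Function('W')(96), Function('A')(-145, Pow(Add(101, 128), -1)))))) = Add(-14224, Mul(-1, Mul(Add(-16084, 14746), Add(Add(8, Mul(-1, 96)), Mul(2, -145, Pow(Add(-8, Pow(Add(101, 128), -1)), -1)))))) = Add(-14224, Mul(-1, Mul(-1338, Add(Add(8, -96), Mul(2, -145, Pow(Add(-8, Pow(229, -1)), -1)))))) = Add(-14224, Mul(-1, Mul(-1338, Add(-88, Mul(2, -145, Pow(Add(-8, Rational(1, 229)), -1)))))) = Add(-14224, Mul(-1, Mul(-1338, Add(-88, Mul(2, -145, Pow(Rational(-1831, 229), -1)))))) = Add(-14224, Mul(-1, Mul(-1338, Add(-88, Mul(2, -145, Rational(-229, 1831)))))) = Add(-14224, Mul(-1, Mul(-1338, Add(-88, Rational(66410, 1831))))) = Add(-14224, Mul(-1, Mul(-1338, Rational(-94718, 1831)))) = Add(-14224, Mul(-1, Rational(126732684, 1831))) = Add(-14224, Rational(-126732684, 1831)) = Rational(-152776828, 1831)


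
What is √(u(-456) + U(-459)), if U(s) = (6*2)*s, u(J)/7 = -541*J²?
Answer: 6*I*√21873865 ≈ 28062.0*I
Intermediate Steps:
u(J) = -3787*J² (u(J) = 7*(-541*J²) = -3787*J²)
U(s) = 12*s
√(u(-456) + U(-459)) = √(-3787*(-456)² + 12*(-459)) = √(-3787*207936 - 5508) = √(-787453632 - 5508) = √(-787459140) = 6*I*√21873865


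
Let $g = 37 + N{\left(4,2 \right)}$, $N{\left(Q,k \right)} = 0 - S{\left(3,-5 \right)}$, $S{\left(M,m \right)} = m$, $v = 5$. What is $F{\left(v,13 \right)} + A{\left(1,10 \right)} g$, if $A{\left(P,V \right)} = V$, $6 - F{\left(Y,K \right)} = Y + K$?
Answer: $408$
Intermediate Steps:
$F{\left(Y,K \right)} = 6 - K - Y$ ($F{\left(Y,K \right)} = 6 - \left(Y + K\right) = 6 - \left(K + Y\right) = 6 - K - Y$)
$N{\left(Q,k \right)} = 5$ ($N{\left(Q,k \right)} = 0 - -5 = 0 + 5 = 5$)
$g = 42$ ($g = 37 + 5 = 42$)
$F{\left(v,13 \right)} + A{\left(1,10 \right)} g = \left(6 - 13 - 5\right) + 10 \cdot 42 = \left(6 - 13 - 5\right) + 420 = -12 + 420 = 408$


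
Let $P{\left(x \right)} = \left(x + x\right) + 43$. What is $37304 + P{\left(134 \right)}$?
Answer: $37615$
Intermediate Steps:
$P{\left(x \right)} = 43 + 2 x$ ($P{\left(x \right)} = 2 x + 43 = 43 + 2 x$)
$37304 + P{\left(134 \right)} = 37304 + \left(43 + 2 \cdot 134\right) = 37304 + \left(43 + 268\right) = 37304 + 311 = 37615$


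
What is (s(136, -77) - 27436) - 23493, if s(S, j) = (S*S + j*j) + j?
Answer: -26581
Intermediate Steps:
s(S, j) = j + S**2 + j**2 (s(S, j) = (S**2 + j**2) + j = j + S**2 + j**2)
(s(136, -77) - 27436) - 23493 = ((-77 + 136**2 + (-77)**2) - 27436) - 23493 = ((-77 + 18496 + 5929) - 27436) - 23493 = (24348 - 27436) - 23493 = -3088 - 23493 = -26581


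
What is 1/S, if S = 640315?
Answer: 1/640315 ≈ 1.5617e-6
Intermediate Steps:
1/S = 1/640315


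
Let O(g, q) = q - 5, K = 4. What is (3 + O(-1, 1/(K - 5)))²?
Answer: 9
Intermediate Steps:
O(g, q) = -5 + q
(3 + O(-1, 1/(K - 5)))² = (3 + (-5 + 1/(4 - 5)))² = (3 + (-5 + 1/(-1)))² = (3 + (-5 - 1))² = (3 - 6)² = (-3)² = 9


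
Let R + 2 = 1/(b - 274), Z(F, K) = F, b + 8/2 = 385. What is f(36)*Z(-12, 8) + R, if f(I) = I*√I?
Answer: -277557/107 ≈ -2594.0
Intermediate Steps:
b = 381 (b = -4 + 385 = 381)
f(I) = I^(3/2)
R = -213/107 (R = -2 + 1/(381 - 274) = -2 + 1/107 = -213/107 ≈ -1.9907)
f(36)*Z(-12, 8) + R = 36^(3/2)*(-12) - 213/107 = 216*(-12) - 213/107 = -2592 - 213/107 = -277557/107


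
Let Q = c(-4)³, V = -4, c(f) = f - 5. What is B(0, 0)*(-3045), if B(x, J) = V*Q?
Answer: -8879220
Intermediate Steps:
c(f) = -5 + f
Q = -729 (Q = (-5 - 4)³ = (-9)³ = -729)
B(x, J) = 2916 (B(x, J) = -4*(-729) = 2916)
B(0, 0)*(-3045) = 2916*(-3045) = -8879220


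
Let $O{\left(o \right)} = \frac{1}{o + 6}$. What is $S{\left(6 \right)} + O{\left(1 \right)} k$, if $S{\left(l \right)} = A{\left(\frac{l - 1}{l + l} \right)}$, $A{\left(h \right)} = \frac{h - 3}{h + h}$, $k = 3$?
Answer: $- \frac{187}{70} \approx -2.6714$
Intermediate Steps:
$A{\left(h \right)} = \frac{-3 + h}{2 h}$
$S{\left(l \right)} = \frac{l \left(-3 + \frac{-1 + l}{2 l}\right)}{-1 + l}$ ($S{\left(l \right)} = \frac{-3 + \frac{l - 1}{l + l}}{2 \frac{l - 1}{l + l}} = \frac{-3 + \frac{-1 + l}{2 l}}{2 \frac{-1 + l}{2 l}} = \frac{\frac{2 l}{-1 + l} \left(-3 + \frac{-1 + l}{2 l}\right)}{2} = \frac{l \left(-3 + \frac{-1 + l}{2 l}\right)}{-1 + l}$)
$O{\left(o \right)} = \frac{1}{6 + o}$
$S{\left(6 \right)} + O{\left(1 \right)} k = \frac{-1 - 30}{2 \left(-1 + 6\right)} + \frac{1}{6 + 1} \cdot 3 = \frac{-1 - 30}{2 \cdot 5} + \frac{1}{7} \cdot 3 = \frac{1}{2} \cdot \frac{1}{5} \left(-31\right) + \frac{1}{7} \cdot 3 = - \frac{31}{10} + \frac{3}{7} = - \frac{187}{70}$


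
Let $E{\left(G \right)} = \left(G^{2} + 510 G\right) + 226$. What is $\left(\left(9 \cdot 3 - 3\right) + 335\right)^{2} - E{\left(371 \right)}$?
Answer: $-198196$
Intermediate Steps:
$E{\left(G \right)} = 226 + G^{2} + 510 G$
$\left(\left(9 \cdot 3 - 3\right) + 335\right)^{2} - E{\left(371 \right)} = \left(\left(9 \cdot 3 - 3\right) + 335\right)^{2} - \left(226 + 371^{2} + 510 \cdot 371\right) = \left(\left(27 - 3\right) + 335\right)^{2} - \left(226 + 137641 + 189210\right) = \left(24 + 335\right)^{2} - 327077 = 359^{2} - 327077 = 128881 - 327077 = -198196$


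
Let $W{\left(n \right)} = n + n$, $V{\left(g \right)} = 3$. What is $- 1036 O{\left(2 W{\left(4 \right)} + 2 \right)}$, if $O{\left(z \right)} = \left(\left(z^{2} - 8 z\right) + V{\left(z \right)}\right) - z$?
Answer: $-170940$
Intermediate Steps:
$W{\left(n \right)} = 2 n$
$O{\left(z \right)} = 3 + z^{2} - 9 z$ ($O{\left(z \right)} = \left(\left(z^{2} - 8 z\right) + 3\right) - z = \left(3 + z^{2} - 8 z\right) - z = 3 + z^{2} - 9 z$)
$- 1036 O{\left(2 W{\left(4 \right)} + 2 \right)} = - 1036 \left(3 + \left(2 \cdot 2 \cdot 4 + 2\right)^{2} - 9 \left(2 \cdot 2 \cdot 4 + 2\right)\right) = - 1036 \left(3 + \left(2 \cdot 8 + 2\right)^{2} - 9 \left(2 \cdot 8 + 2\right)\right) = - 1036 \left(3 + \left(16 + 2\right)^{2} - 9 \left(16 + 2\right)\right) = - 1036 \left(3 + 18^{2} - 162\right) = - 1036 \left(3 + 324 - 162\right) = \left(-1036\right) 165 = -170940$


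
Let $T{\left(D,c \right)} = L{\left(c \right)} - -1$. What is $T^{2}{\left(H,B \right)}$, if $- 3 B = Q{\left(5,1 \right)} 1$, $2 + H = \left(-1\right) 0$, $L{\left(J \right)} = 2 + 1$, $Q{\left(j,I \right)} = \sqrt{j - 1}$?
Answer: $16$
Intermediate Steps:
$Q{\left(j,I \right)} = \sqrt{-1 + j}$
$L{\left(J \right)} = 3$
$H = -2$ ($H = -2 - 0 = -2 + 0 = -2$)
$B = - \frac{2}{3}$ ($B = - \frac{\sqrt{-1 + 5} \cdot 1}{3} = - \frac{\sqrt{4} \cdot 1}{3} = - \frac{2 \cdot 1}{3} = \left(- \frac{1}{3}\right) 2 = - \frac{2}{3} \approx -0.66667$)
$T{\left(D,c \right)} = 4$ ($T{\left(D,c \right)} = 3 - -1 = 3 + 1 = 4$)
$T^{2}{\left(H,B \right)} = 4^{2} = 16$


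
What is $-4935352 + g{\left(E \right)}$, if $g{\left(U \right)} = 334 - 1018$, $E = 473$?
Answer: $-4936036$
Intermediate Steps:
$g{\left(U \right)} = -684$ ($g{\left(U \right)} = 334 - 1018 = -684$)
$-4935352 + g{\left(E \right)} = -4935352 - 684 = -4936036$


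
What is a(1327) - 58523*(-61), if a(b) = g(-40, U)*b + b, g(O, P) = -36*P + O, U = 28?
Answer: 2180534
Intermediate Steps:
g(O, P) = O - 36*P
a(b) = -1047*b (a(b) = (-40 - 36*28)*b + b = (-40 - 1008)*b + b = -1048*b + b = -1047*b)
a(1327) - 58523*(-61) = -1047*1327 - 58523*(-61) = -1389369 + 3569903 = 2180534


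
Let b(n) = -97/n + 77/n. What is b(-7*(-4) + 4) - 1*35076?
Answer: -280613/8 ≈ -35077.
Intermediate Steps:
b(n) = -20/n
b(-7*(-4) + 4) - 1*35076 = -20/(-7*(-4) + 4) - 1*35076 = -20/(28 + 4) - 35076 = -20/32 - 35076 = -20*1/32 - 35076 = -5/8 - 35076 = -280613/8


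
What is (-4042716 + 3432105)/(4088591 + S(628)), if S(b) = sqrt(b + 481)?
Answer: -2496538639101/16716576364172 + 610611*sqrt(1109)/16716576364172 ≈ -0.14934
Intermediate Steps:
S(b) = sqrt(481 + b)
(-4042716 + 3432105)/(4088591 + S(628)) = (-4042716 + 3432105)/(4088591 + sqrt(481 + 628)) = -610611/(4088591 + sqrt(1109))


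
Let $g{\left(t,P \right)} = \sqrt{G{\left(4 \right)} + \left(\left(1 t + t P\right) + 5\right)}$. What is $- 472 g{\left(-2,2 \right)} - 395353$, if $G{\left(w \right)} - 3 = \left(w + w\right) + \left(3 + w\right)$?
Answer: $-395353 - 472 \sqrt{17} \approx -3.973 \cdot 10^{5}$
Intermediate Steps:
$G{\left(w \right)} = 6 + 3 w$ ($G{\left(w \right)} = 3 + \left(\left(w + w\right) + \left(3 + w\right)\right) = 3 + \left(2 w + \left(3 + w\right)\right) = 3 + \left(3 + 3 w\right) = 6 + 3 w$)
$g{\left(t,P \right)} = \sqrt{23 + t + P t}$ ($g{\left(t,P \right)} = \sqrt{\left(6 + 3 \cdot 4\right) + \left(\left(1 t + t P\right) + 5\right)} = \sqrt{\left(6 + 12\right) + \left(\left(t + P t\right) + 5\right)} = \sqrt{18 + \left(5 + t + P t\right)} = \sqrt{23 + t + P t}$)
$- 472 g{\left(-2,2 \right)} - 395353 = - 472 \sqrt{23 - 2 + 2 \left(-2\right)} - 395353 = - 472 \sqrt{23 - 2 - 4} - 395353 = - 472 \sqrt{17} - 395353 = -395353 - 472 \sqrt{17}$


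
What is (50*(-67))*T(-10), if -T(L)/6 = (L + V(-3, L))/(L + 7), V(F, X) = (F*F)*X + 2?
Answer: 656600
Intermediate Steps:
V(F, X) = 2 + X*F² (V(F, X) = F²*X + 2 = X*F² + 2 = 2 + X*F²)
T(L) = -6*(2 + 10*L)/(7 + L) (T(L) = -6*(L + (2 + L*(-3)²))/(L + 7) = -6*(L + (2 + L*9))/(7 + L) = -6*(L + (2 + 9*L))/(7 + L) = -6*(2 + 10*L)/(7 + L))
(50*(-67))*T(-10) = (50*(-67))*(12*(-1 - 5*(-10))/(7 - 10)) = -40200*(-1 + 50)/(-3) = -40200*(-1)*49/3 = -3350*(-196) = 656600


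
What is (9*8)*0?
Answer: 0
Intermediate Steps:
(9*8)*0 = 72*0 = 0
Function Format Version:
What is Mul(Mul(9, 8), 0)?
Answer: 0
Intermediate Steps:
Mul(Mul(9, 8), 0) = Mul(72, 0) = 0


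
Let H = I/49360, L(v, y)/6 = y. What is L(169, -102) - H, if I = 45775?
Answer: -6050819/9872 ≈ -612.93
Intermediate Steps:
L(v, y) = 6*y
H = 9155/9872 (H = 45775/49360 = 45775*(1/49360) = 9155/9872 ≈ 0.92737)
L(169, -102) - H = 6*(-102) - 1*9155/9872 = -612 - 9155/9872 = -6050819/9872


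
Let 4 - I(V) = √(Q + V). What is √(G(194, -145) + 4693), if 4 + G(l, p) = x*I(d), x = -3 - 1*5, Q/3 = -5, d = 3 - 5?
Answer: √(4657 + 8*I*√17) ≈ 68.243 + 0.2417*I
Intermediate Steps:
d = -2
Q = -15 (Q = 3*(-5) = -15)
x = -8 (x = -3 - 5 = -8)
I(V) = 4 - √(-15 + V)
G(l, p) = -36 + 8*I*√17 (G(l, p) = -4 - 8*(4 - √(-15 - 2)) = -4 - 8*(4 - √(-17)) = -4 - 8*(4 - I*√17) = -4 + (-32 + 8*I*√17) = -36 + 8*I*√17)
√(G(194, -145) + 4693) = √((-36 + 8*I*√17) + 4693) = √(4657 + 8*I*√17)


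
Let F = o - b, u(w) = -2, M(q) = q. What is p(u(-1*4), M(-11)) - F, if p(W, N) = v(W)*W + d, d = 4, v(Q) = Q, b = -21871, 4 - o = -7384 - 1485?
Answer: -30736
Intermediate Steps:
o = 8873 (o = 4 - (-7384 - 1485) = 4 - 1*(-8869) = 4 + 8869 = 8873)
F = 30744 (F = 8873 - 1*(-21871) = 8873 + 21871 = 30744)
p(W, N) = 4 + W² (p(W, N) = W*W + 4 = W² + 4 = 4 + W²)
p(u(-1*4), M(-11)) - F = (4 + (-2)²) - 1*30744 = (4 + 4) - 30744 = 8 - 30744 = -30736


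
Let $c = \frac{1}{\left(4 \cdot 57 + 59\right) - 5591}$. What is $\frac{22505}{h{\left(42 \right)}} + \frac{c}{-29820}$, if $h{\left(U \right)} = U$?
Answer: $\frac{84750229201}{158165280} \approx 535.83$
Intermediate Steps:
$c = - \frac{1}{5304}$ ($c = \frac{1}{\left(228 + 59\right) - 5591} = \frac{1}{287 - 5591} = \frac{1}{-5304} = - \frac{1}{5304} \approx -0.00018854$)
$\frac{22505}{h{\left(42 \right)}} + \frac{c}{-29820} = \frac{22505}{42} - \frac{1}{5304 \left(-29820\right)} = 22505 \cdot \frac{1}{42} - - \frac{1}{158165280} = \frac{3215}{6} + \frac{1}{158165280} = \frac{84750229201}{158165280}$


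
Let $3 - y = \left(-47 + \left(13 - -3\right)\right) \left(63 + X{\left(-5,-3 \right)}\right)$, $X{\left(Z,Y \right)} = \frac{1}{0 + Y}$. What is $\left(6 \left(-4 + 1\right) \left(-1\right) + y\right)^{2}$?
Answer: $\frac{34703881}{9} \approx 3.856 \cdot 10^{6}$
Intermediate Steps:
$X{\left(Z,Y \right)} = \frac{1}{Y}$
$y = \frac{5837}{3}$ ($y = 3 - \left(-47 + \left(13 - -3\right)\right) \left(63 + \frac{1}{-3}\right) = 3 - \left(-47 + \left(13 + 3\right)\right) \left(63 - \frac{1}{3}\right) = 3 - \left(-47 + 16\right) \frac{188}{3} = 3 - \left(-31\right) \frac{188}{3} = 3 - - \frac{5828}{3} = 3 + \frac{5828}{3} = \frac{5837}{3} \approx 1945.7$)
$\left(6 \left(-4 + 1\right) \left(-1\right) + y\right)^{2} = \left(6 \left(-4 + 1\right) \left(-1\right) + \frac{5837}{3}\right)^{2} = \left(6 \left(-3\right) \left(-1\right) + \frac{5837}{3}\right)^{2} = \left(\left(-18\right) \left(-1\right) + \frac{5837}{3}\right)^{2} = \left(18 + \frac{5837}{3}\right)^{2} = \left(\frac{5891}{3}\right)^{2} = \frac{34703881}{9}$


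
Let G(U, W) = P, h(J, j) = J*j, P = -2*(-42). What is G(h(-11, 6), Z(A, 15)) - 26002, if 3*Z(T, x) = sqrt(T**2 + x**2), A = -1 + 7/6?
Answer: -25918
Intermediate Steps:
A = 1/6 (A = -1 + 7*(1/6) = -1 + 7/6 = 1/6 ≈ 0.16667)
P = 84
Z(T, x) = sqrt(T**2 + x**2)/3
G(U, W) = 84
G(h(-11, 6), Z(A, 15)) - 26002 = 84 - 26002 = -25918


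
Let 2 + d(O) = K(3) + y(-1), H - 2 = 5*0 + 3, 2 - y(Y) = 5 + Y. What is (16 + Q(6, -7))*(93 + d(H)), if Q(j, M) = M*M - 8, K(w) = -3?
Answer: 4902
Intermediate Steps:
y(Y) = -3 - Y (y(Y) = 2 - (5 + Y) = 2 + (-5 - Y) = -3 - Y)
Q(j, M) = -8 + M**2 (Q(j, M) = M**2 - 8 = -8 + M**2)
H = 5 (H = 2 + (5*0 + 3) = 2 + (0 + 3) = 2 + 3 = 5)
d(O) = -7 (d(O) = -2 + (-3 + (-3 - 1*(-1))) = -2 + (-3 + (-3 + 1)) = -2 + (-3 - 2) = -2 - 5 = -7)
(16 + Q(6, -7))*(93 + d(H)) = (16 + (-8 + (-7)**2))*(93 - 7) = (16 + (-8 + 49))*86 = (16 + 41)*86 = 57*86 = 4902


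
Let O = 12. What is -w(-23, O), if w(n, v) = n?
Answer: 23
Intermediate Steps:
-w(-23, O) = -1*(-23) = 23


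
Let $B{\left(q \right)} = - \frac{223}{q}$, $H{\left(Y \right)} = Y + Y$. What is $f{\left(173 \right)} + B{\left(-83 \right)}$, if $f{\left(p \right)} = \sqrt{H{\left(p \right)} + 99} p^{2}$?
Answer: $\frac{223}{83} + 29929 \sqrt{445} \approx 6.3136 \cdot 10^{5}$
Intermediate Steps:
$H{\left(Y \right)} = 2 Y$
$f{\left(p \right)} = p^{2} \sqrt{99 + 2 p}$ ($f{\left(p \right)} = \sqrt{2 p + 99} p^{2} = \sqrt{99 + 2 p} p^{2} = p^{2} \sqrt{99 + 2 p}$)
$f{\left(173 \right)} + B{\left(-83 \right)} = 173^{2} \sqrt{99 + 2 \cdot 173} - \frac{223}{-83} = 29929 \sqrt{99 + 346} - - \frac{223}{83} = 29929 \sqrt{445} + \frac{223}{83} = \frac{223}{83} + 29929 \sqrt{445}$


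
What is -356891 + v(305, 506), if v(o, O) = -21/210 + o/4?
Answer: -7136297/20 ≈ -3.5682e+5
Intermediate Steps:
v(o, O) = -⅒ + o/4 (v(o, O) = -21*1/210 + o*(¼) = -⅒ + o/4)
-356891 + v(305, 506) = -356891 + (-⅒ + (¼)*305) = -356891 + (-⅒ + 305/4) = -356891 + 1523/20 = -7136297/20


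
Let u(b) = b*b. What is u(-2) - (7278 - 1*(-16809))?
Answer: -24083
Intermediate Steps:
u(b) = b**2
u(-2) - (7278 - 1*(-16809)) = (-2)**2 - (7278 - 1*(-16809)) = 4 - (7278 + 16809) = 4 - 1*24087 = 4 - 24087 = -24083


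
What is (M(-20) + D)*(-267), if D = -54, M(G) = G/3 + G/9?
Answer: 50374/3 ≈ 16791.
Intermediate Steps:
M(G) = 4*G/9 (M(G) = G*(⅓) + G*(⅑) = G/3 + G/9 = 4*G/9)
(M(-20) + D)*(-267) = ((4/9)*(-20) - 54)*(-267) = (-80/9 - 54)*(-267) = -566/9*(-267) = 50374/3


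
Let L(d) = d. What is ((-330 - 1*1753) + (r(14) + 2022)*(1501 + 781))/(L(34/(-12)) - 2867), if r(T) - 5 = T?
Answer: -27932874/17219 ≈ -1622.2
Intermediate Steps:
r(T) = 5 + T
((-330 - 1*1753) + (r(14) + 2022)*(1501 + 781))/(L(34/(-12)) - 2867) = ((-330 - 1*1753) + ((5 + 14) + 2022)*(1501 + 781))/(34/(-12) - 2867) = ((-330 - 1753) + (19 + 2022)*2282)/(34*(-1/12) - 2867) = (-2083 + 2041*2282)/(-17/6 - 2867) = (-2083 + 4657562)/(-17219/6) = 4655479*(-6/17219) = -27932874/17219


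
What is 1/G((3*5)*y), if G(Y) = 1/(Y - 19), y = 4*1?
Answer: 41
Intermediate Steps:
y = 4
G(Y) = 1/(-19 + Y)
1/G((3*5)*y) = 1/(1/(-19 + (3*5)*4)) = 1/(1/(-19 + 15*4)) = 1/(1/(-19 + 60)) = 1/(1/41) = 41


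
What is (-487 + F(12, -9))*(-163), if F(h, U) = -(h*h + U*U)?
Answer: 116056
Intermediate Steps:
F(h, U) = -U² - h² (F(h, U) = -(h² + U²) = -(U² + h²) = -U² - h²)
(-487 + F(12, -9))*(-163) = (-487 + (-1*(-9)² - 1*12²))*(-163) = (-487 + (-1*81 - 1*144))*(-163) = (-487 + (-81 - 144))*(-163) = (-487 - 225)*(-163) = -712*(-163) = 116056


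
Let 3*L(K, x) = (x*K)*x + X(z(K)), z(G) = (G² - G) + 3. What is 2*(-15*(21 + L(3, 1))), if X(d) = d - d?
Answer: -660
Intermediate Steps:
z(G) = 3 + G² - G
X(d) = 0
L(K, x) = K*x²/3 (L(K, x) = ((x*K)*x + 0)/3 = ((K*x)*x + 0)/3 = (K*x² + 0)/3 = (K*x²)/3 = K*x²/3)
2*(-15*(21 + L(3, 1))) = 2*(-15*(21 + (⅓)*3*1²)) = 2*(-15*(21 + (⅓)*3*1)) = 2*(-15*(21 + 1)) = 2*(-15*22) = 2*(-330) = -660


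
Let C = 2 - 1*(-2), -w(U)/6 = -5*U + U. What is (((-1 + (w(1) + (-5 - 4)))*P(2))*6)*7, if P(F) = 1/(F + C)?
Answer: 98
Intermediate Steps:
w(U) = 24*U (w(U) = -6*(-5*U + U) = -(-24)*U = 24*U)
C = 4 (C = 2 + 2 = 4)
P(F) = 1/(4 + F) (P(F) = 1/(F + 4) = 1/(4 + F))
(((-1 + (w(1) + (-5 - 4)))*P(2))*6)*7 = (((-1 + (24*1 + (-5 - 4)))/(4 + 2))*6)*7 = (((-1 + (24 - 9))/6)*6)*7 = (((-1 + 15)*(⅙))*6)*7 = ((14*(⅙))*6)*7 = ((7/3)*6)*7 = 14*7 = 98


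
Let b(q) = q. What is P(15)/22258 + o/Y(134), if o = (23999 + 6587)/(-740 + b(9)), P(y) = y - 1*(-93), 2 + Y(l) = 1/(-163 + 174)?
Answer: 3745136488/170841279 ≈ 21.922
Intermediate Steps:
Y(l) = -21/11 (Y(l) = -2 + 1/(-163 + 174) = -2 + 1/11 = -21/11)
P(y) = 93 + y (P(y) = y + 93 = 93 + y)
o = -30586/731 (o = (23999 + 6587)/(-740 + 9) = 30586/(-731) = 30586*(-1/731) = -30586/731 ≈ -41.841)
P(15)/22258 + o/Y(134) = (93 + 15)/22258 - 30586/(731*(-21/11)) = 108*(1/22258) - 30586/731*(-11/21) = 54/11129 + 336446/15351 = 3745136488/170841279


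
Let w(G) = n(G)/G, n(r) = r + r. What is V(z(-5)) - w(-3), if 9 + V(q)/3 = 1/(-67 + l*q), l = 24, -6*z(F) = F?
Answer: -1366/47 ≈ -29.064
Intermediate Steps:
n(r) = 2*r
z(F) = -F/6
w(G) = 2 (w(G) = (2*G)/G = 2)
V(q) = -27 + 3/(-67 + 24*q)
V(z(-5)) - w(-3) = 12*(151 - (-9)*(-5))/(-67 + 24*(-⅙*(-5))) - 1*2 = 12*(151 - 54*⅚)/(-67 + 24*(⅚)) - 2 = 12*(151 - 45)/(-67 + 20) - 2 = 12*106/(-47) - 2 = 12*(-1/47)*106 - 2 = -1272/47 - 2 = -1366/47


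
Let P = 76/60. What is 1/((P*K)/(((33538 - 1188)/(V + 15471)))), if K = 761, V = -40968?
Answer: -161750/122887041 ≈ -0.0013162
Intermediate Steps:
P = 19/15 (P = 76*(1/60) = 19/15 ≈ 1.2667)
1/((P*K)/(((33538 - 1188)/(V + 15471)))) = 1/(((19/15)*761)/(((33538 - 1188)/(-40968 + 15471)))) = 1/(14459/(15*((32350/(-25497))))) = 1/(14459/(15*((32350*(-1/25497))))) = 1/(14459/(15*(-32350/25497))) = 1/((14459/15)*(-25497/32350)) = 1/(-122887041/161750) = -161750/122887041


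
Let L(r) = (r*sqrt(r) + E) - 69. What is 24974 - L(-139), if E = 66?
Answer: 24977 + 139*I*sqrt(139) ≈ 24977.0 + 1638.8*I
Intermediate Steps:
L(r) = -3 + r**(3/2) (L(r) = (r*sqrt(r) + 66) - 69 = (r**(3/2) + 66) - 69 = (66 + r**(3/2)) - 69 = -3 + r**(3/2))
24974 - L(-139) = 24974 - (-3 + (-139)**(3/2)) = 24974 - (-3 - 139*I*sqrt(139)) = 24974 + (3 + 139*I*sqrt(139)) = 24977 + 139*I*sqrt(139)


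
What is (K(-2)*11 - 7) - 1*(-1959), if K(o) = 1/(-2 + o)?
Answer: 7797/4 ≈ 1949.3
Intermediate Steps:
(K(-2)*11 - 7) - 1*(-1959) = (11/(-2 - 2) - 7) - 1*(-1959) = (11/(-4) - 7) + 1959 = (-¼*11 - 7) + 1959 = (-11/4 - 7) + 1959 = -39/4 + 1959 = 7797/4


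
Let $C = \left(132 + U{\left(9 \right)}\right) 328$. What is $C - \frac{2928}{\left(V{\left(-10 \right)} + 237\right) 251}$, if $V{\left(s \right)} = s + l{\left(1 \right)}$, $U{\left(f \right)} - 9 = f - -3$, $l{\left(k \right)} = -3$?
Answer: $\frac{176346393}{3514} \approx 50184.0$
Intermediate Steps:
$U{\left(f \right)} = 12 + f$ ($U{\left(f \right)} = 9 + \left(f - -3\right) = 9 + \left(f + 3\right) = 9 + \left(3 + f\right) = 12 + f$)
$V{\left(s \right)} = -3 + s$ ($V{\left(s \right)} = s - 3 = -3 + s$)
$C = 50184$ ($C = \left(132 + \left(12 + 9\right)\right) 328 = \left(132 + 21\right) 328 = 153 \cdot 328 = 50184$)
$C - \frac{2928}{\left(V{\left(-10 \right)} + 237\right) 251} = 50184 - \frac{2928}{\left(\left(-3 - 10\right) + 237\right) 251} = 50184 - \frac{2928}{\left(-13 + 237\right) 251} = 50184 - \frac{2928}{224 \cdot 251} = 50184 - \frac{2928}{56224} = 50184 - 2928 \cdot \frac{1}{56224} = 50184 - \frac{183}{3514} = \frac{176346393}{3514}$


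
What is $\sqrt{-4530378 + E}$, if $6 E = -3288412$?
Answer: $\frac{2 i \sqrt{11426505}}{3} \approx 2253.5 i$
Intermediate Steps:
$E = - \frac{1644206}{3}$ ($E = \frac{1}{6} \left(-3288412\right) = - \frac{1644206}{3} \approx -5.4807 \cdot 10^{5}$)
$\sqrt{-4530378 + E} = \sqrt{-4530378 - \frac{1644206}{3}} = \sqrt{- \frac{15235340}{3}} = \frac{2 i \sqrt{11426505}}{3}$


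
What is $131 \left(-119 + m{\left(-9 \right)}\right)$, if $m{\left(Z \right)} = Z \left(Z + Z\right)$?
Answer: $5633$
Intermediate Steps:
$m{\left(Z \right)} = 2 Z^{2}$ ($m{\left(Z \right)} = Z 2 Z = 2 Z^{2}$)
$131 \left(-119 + m{\left(-9 \right)}\right) = 131 \left(-119 + 2 \left(-9\right)^{2}\right) = 131 \left(-119 + 2 \cdot 81\right) = 131 \left(-119 + 162\right) = 131 \cdot 43 = 5633$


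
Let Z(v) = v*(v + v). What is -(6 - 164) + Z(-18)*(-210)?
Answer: -135922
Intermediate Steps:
Z(v) = 2*v**2 (Z(v) = v*(2*v) = 2*v**2)
-(6 - 164) + Z(-18)*(-210) = -(6 - 164) + (2*(-18)**2)*(-210) = -1*(-158) + (2*324)*(-210) = 158 + 648*(-210) = 158 - 136080 = -135922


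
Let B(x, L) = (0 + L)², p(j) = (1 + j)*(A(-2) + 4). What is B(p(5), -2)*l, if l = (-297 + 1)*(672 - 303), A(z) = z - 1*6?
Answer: -436896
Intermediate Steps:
A(z) = -6 + z (A(z) = z - 6 = -6 + z)
p(j) = -4 - 4*j (p(j) = (1 + j)*((-6 - 2) + 4) = (1 + j)*(-8 + 4) = (1 + j)*(-4) = -4 - 4*j)
B(x, L) = L²
l = -109224 (l = -296*369 = -109224)
B(p(5), -2)*l = (-2)²*(-109224) = 4*(-109224) = -436896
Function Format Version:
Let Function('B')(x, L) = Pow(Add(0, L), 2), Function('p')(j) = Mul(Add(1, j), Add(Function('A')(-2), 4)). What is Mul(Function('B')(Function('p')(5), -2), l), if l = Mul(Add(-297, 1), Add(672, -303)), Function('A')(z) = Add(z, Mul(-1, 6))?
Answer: -436896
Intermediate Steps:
Function('A')(z) = Add(-6, z) (Function('A')(z) = Add(z, -6) = Add(-6, z))
Function('p')(j) = Add(-4, Mul(-4, j)) (Function('p')(j) = Mul(Add(1, j), Add(Add(-6, -2), 4)) = Mul(Add(1, j), Add(-8, 4)) = Mul(Add(1, j), -4) = Add(-4, Mul(-4, j)))
Function('B')(x, L) = Pow(L, 2)
l = -109224 (l = Mul(-296, 369) = -109224)
Mul(Function('B')(Function('p')(5), -2), l) = Mul(Pow(-2, 2), -109224) = Mul(4, -109224) = -436896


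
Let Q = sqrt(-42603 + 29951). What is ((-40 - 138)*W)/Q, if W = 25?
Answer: 2225*I*sqrt(3163)/3163 ≈ 39.562*I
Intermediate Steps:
Q = 2*I*sqrt(3163) (Q = sqrt(-12652) = 2*I*sqrt(3163) ≈ 112.48*I)
((-40 - 138)*W)/Q = ((-40 - 138)*25)/((2*I*sqrt(3163))) = (-178*25)*(-I*sqrt(3163)/6326) = -(-2225)*I*sqrt(3163)/3163 = 2225*I*sqrt(3163)/3163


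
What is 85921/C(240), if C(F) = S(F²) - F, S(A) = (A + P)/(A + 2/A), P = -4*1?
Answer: -142532628565921/396472435440 ≈ -359.50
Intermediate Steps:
P = -4
S(A) = (-4 + A)/(A + 2/A) (S(A) = (A - 4)/(A + 2/A) = (-4 + A)/(A + 2/A))
C(F) = -F + F²*(-4 + F²)/(2 + F⁴) (C(F) = F²*(-4 + F²)/(2 + (F²)²) - F = F²*(-4 + F²)/(2 + F⁴) - F = -F + F²*(-4 + F²)/(2 + F⁴))
85921/C(240) = 85921/((240*(-2 - 1*240⁴ + 240*(-4 + 240²))/(2 + 240⁴))) = 85921/((240*(-2 - 1*3317760000 + 240*(-4 + 57600))/(2 + 3317760000))) = 85921/((240*(-2 - 3317760000 + 240*57596)/3317760002)) = 85921/((240*(1/3317760002)*(-2 - 3317760000 + 13823040))) = 85921/((240*(1/3317760002)*(-3303936962))) = 85921/(-396472435440/1658880001) = 85921*(-1658880001/396472435440) = -142532628565921/396472435440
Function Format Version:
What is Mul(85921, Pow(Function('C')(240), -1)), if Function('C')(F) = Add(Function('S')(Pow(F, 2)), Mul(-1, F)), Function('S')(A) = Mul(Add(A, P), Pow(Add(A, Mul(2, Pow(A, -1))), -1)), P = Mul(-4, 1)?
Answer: Rational(-142532628565921, 396472435440) ≈ -359.50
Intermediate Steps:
P = -4
Function('S')(A) = Mul(Pow(Add(A, Mul(2, Pow(A, -1))), -1), Add(-4, A)) (Function('S')(A) = Mul(Add(A, -4), Pow(Add(A, Mul(2, Pow(A, -1))), -1)) = Mul(Add(-4, A), Pow(Add(A, Mul(2, Pow(A, -1))), -1)) = Mul(Pow(Add(A, Mul(2, Pow(A, -1))), -1), Add(-4, A)))
Function('C')(F) = Add(Mul(-1, F), Mul(Pow(F, 2), Pow(Add(2, Pow(F, 4)), -1), Add(-4, Pow(F, 2)))) (Function('C')(F) = Add(Mul(Pow(F, 2), Pow(Add(2, Pow(Pow(F, 2), 2)), -1), Add(-4, Pow(F, 2))), Mul(-1, F)) = Add(Mul(Pow(F, 2), Pow(Add(2, Pow(F, 4)), -1), Add(-4, Pow(F, 2))), Mul(-1, F)) = Add(Mul(-1, F), Mul(Pow(F, 2), Pow(Add(2, Pow(F, 4)), -1), Add(-4, Pow(F, 2)))))
Mul(85921, Pow(Function('C')(240), -1)) = Mul(85921, Pow(Mul(240, Pow(Add(2, Pow(240, 4)), -1), Add(-2, Mul(-1, Pow(240, 4)), Mul(240, Add(-4, Pow(240, 2))))), -1)) = Mul(85921, Pow(Mul(240, Pow(Add(2, 3317760000), -1), Add(-2, Mul(-1, 3317760000), Mul(240, Add(-4, 57600)))), -1)) = Mul(85921, Pow(Mul(240, Pow(3317760002, -1), Add(-2, -3317760000, Mul(240, 57596))), -1)) = Mul(85921, Pow(Mul(240, Rational(1, 3317760002), Add(-2, -3317760000, 13823040)), -1)) = Mul(85921, Pow(Mul(240, Rational(1, 3317760002), -3303936962), -1)) = Mul(85921, Pow(Rational(-396472435440, 1658880001), -1)) = Mul(85921, Rational(-1658880001, 396472435440)) = Rational(-142532628565921, 396472435440)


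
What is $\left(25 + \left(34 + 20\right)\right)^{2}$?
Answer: $6241$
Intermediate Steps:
$\left(25 + \left(34 + 20\right)\right)^{2} = \left(25 + 54\right)^{2} = 79^{2} = 6241$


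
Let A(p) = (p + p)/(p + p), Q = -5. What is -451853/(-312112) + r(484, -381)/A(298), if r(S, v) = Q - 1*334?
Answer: -105354115/312112 ≈ -337.55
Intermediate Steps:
r(S, v) = -339 (r(S, v) = -5 - 1*334 = -5 - 334 = -339)
A(p) = 1 (A(p) = (2*p)/((2*p)) = (2*p)*(1/(2*p)) = 1)
-451853/(-312112) + r(484, -381)/A(298) = -451853/(-312112) - 339/1 = -451853*(-1/312112) - 339*1 = 451853/312112 - 339 = -105354115/312112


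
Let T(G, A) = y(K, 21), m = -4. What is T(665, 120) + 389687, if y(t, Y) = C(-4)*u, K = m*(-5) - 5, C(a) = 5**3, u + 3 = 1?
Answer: 389437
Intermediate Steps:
u = -2 (u = -3 + 1 = -2)
C(a) = 125
K = 15 (K = -4*(-5) - 5 = 20 - 5 = 15)
y(t, Y) = -250 (y(t, Y) = 125*(-2) = -250)
T(G, A) = -250
T(665, 120) + 389687 = -250 + 389687 = 389437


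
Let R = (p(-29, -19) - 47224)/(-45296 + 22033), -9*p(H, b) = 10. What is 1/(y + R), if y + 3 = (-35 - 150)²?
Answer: 209367/7165382500 ≈ 2.9219e-5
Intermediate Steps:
y = 34222 (y = -3 + (-35 - 150)² = -3 + (-185)² = -3 + 34225 = 34222)
p(H, b) = -10/9 (p(H, b) = -⅑*10 = -10/9)
R = 425026/209367 (R = (-10/9 - 47224)/(-45296 + 22033) = -425026/9/(-23263) = -425026/9*(-1/23263) = 425026/209367 ≈ 2.0301)
1/(y + R) = 1/(34222 + 425026/209367) = 1/(7165382500/209367) = 209367/7165382500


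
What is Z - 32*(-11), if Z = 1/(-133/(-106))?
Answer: 46922/133 ≈ 352.80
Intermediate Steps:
Z = 106/133 (Z = 1/(-133*(-1/106)) = 1/(133/106) = 106/133 ≈ 0.79699)
Z - 32*(-11) = 106/133 - 32*(-11) = 106/133 + 352 = 46922/133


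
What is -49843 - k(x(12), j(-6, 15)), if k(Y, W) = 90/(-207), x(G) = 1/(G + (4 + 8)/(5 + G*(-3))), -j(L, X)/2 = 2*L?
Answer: -1146379/23 ≈ -49843.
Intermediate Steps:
j(L, X) = -4*L
x(G) = 1/(G + 12/(5 - 3*G))
k(Y, W) = -10/23 (k(Y, W) = 90*(-1/207) = -10/23)
-49843 - k(x(12), j(-6, 15)) = -49843 - 1*(-10/23) = -49843 + 10/23 = -1146379/23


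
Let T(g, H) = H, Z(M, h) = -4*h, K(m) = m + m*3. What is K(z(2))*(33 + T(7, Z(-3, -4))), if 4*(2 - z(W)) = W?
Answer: 294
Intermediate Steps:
z(W) = 2 - W/4
K(m) = 4*m (K(m) = m + 3*m = 4*m)
K(z(2))*(33 + T(7, Z(-3, -4))) = (4*(2 - 1/4*2))*(33 - 4*(-4)) = (4*(2 - 1/2))*(33 + 16) = (4*(3/2))*49 = 6*49 = 294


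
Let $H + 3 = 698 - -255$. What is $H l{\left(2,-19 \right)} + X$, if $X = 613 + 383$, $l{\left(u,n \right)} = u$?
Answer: $2896$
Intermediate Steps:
$H = 950$ ($H = -3 + \left(698 - -255\right) = -3 + \left(698 + 255\right) = -3 + 953 = 950$)
$X = 996$
$H l{\left(2,-19 \right)} + X = 950 \cdot 2 + 996 = 1900 + 996 = 2896$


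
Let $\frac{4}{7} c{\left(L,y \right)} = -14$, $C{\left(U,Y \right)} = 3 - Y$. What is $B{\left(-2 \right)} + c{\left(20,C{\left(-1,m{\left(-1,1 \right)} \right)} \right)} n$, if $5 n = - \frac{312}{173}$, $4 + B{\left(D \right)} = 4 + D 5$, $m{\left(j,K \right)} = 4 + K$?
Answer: $- \frac{1006}{865} \approx -1.163$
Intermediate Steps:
$B{\left(D \right)} = 5 D$ ($B{\left(D \right)} = -4 + \left(4 + D 5\right) = -4 + \left(4 + 5 D\right) = 5 D$)
$c{\left(L,y \right)} = - \frac{49}{2}$ ($c{\left(L,y \right)} = \frac{7}{4} \left(-14\right) = - \frac{49}{2}$)
$n = - \frac{312}{865}$ ($n = \frac{\left(-312\right) \frac{1}{173}}{5} = \frac{1}{5} \left(- \frac{312}{173}\right) = - \frac{312}{865} \approx -0.36069$)
$B{\left(-2 \right)} + c{\left(20,C{\left(-1,m{\left(-1,1 \right)} \right)} \right)} n = 5 \left(-2\right) - - \frac{7644}{865} = -10 + \frac{7644}{865} = - \frac{1006}{865}$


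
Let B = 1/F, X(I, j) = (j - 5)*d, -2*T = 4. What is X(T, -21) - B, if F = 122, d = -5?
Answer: 15859/122 ≈ 129.99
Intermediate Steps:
T = -2 (T = -½*4 = -2)
X(I, j) = 25 - 5*j (X(I, j) = (j - 5)*(-5) = (-5 + j)*(-5) = 25 - 5*j)
B = 1/122 ≈ 0.0081967
X(T, -21) - B = (25 - 5*(-21)) - 1*1/122 = (25 + 105) - 1/122 = 130 - 1/122 = 15859/122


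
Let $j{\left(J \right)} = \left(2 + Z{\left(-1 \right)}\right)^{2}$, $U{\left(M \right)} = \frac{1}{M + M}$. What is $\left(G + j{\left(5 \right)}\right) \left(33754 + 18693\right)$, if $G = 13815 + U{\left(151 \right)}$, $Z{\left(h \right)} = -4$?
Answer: $\frac{218879110533}{302} \approx 7.2477 \cdot 10^{8}$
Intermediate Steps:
$U{\left(M \right)} = \frac{1}{2 M}$
$j{\left(J \right)} = 4$ ($j{\left(J \right)} = \left(2 - 4\right)^{2} = \left(-2\right)^{2} = 4$)
$G = \frac{4172131}{302}$ ($G = 13815 + \frac{1}{2 \cdot 151} = 13815 + \frac{1}{2} \cdot \frac{1}{151} = 13815 + \frac{1}{302} = \frac{4172131}{302} \approx 13815.0$)
$\left(G + j{\left(5 \right)}\right) \left(33754 + 18693\right) = \left(\frac{4172131}{302} + 4\right) \left(33754 + 18693\right) = \frac{4173339}{302} \cdot 52447 = \frac{218879110533}{302}$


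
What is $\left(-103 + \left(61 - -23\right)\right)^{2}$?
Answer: $361$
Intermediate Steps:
$\left(-103 + \left(61 - -23\right)\right)^{2} = \left(-103 + \left(61 + 23\right)\right)^{2} = \left(-103 + 84\right)^{2} = \left(-19\right)^{2} = 361$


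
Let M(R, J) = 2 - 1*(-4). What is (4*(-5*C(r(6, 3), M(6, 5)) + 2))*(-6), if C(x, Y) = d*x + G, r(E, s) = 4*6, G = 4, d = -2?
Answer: -5328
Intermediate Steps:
M(R, J) = 6 (M(R, J) = 2 + 4 = 6)
r(E, s) = 24
C(x, Y) = 4 - 2*x (C(x, Y) = -2*x + 4 = 4 - 2*x)
(4*(-5*C(r(6, 3), M(6, 5)) + 2))*(-6) = (4*(-5*(4 - 2*24) + 2))*(-6) = (4*(-5*(4 - 48) + 2))*(-6) = (4*(-5*(-44) + 2))*(-6) = (4*(220 + 2))*(-6) = (4*222)*(-6) = 888*(-6) = -5328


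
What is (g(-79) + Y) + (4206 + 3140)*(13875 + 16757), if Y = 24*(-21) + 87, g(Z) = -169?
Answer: 225022086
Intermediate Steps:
Y = -417 (Y = -504 + 87 = -417)
(g(-79) + Y) + (4206 + 3140)*(13875 + 16757) = (-169 - 417) + (4206 + 3140)*(13875 + 16757) = -586 + 7346*30632 = -586 + 225022672 = 225022086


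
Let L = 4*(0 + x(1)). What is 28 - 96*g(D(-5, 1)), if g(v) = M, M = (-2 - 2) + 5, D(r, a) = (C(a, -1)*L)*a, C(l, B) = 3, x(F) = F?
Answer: -68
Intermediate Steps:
L = 4 (L = 4*(0 + 1) = 4*1 = 4)
D(r, a) = 12*a (D(r, a) = (3*4)*a = 12*a)
M = 1 (M = -4 + 5 = 1)
g(v) = 1
28 - 96*g(D(-5, 1)) = 28 - 96*1 = 28 - 96 = -68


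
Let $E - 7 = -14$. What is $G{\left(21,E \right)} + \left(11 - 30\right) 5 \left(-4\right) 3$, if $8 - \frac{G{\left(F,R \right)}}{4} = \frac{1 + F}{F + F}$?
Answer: $\frac{24568}{21} \approx 1169.9$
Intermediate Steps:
$E = -7$ ($E = 7 - 14 = -7$)
$G{\left(F,R \right)} = 32 - \frac{2 \left(1 + F\right)}{F}$ ($G{\left(F,R \right)} = 32 - 4 \frac{1 + F}{F + F} = 32 - 4 \frac{1 + F}{2 F} = 32 - \frac{2 \left(1 + F\right)}{F}$)
$G{\left(21,E \right)} + \left(11 - 30\right) 5 \left(-4\right) 3 = \left(30 - \frac{2}{21}\right) + \left(11 - 30\right) 5 \left(-4\right) 3 = \left(30 - \frac{2}{21}\right) - 19 \left(\left(-20\right) 3\right) = \left(30 - \frac{2}{21}\right) - -1140 = \frac{628}{21} + 1140 = \frac{24568}{21}$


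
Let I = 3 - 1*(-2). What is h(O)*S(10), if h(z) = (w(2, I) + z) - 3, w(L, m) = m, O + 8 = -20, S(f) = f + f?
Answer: -520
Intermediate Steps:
S(f) = 2*f
O = -28 (O = -8 - 20 = -28)
I = 5 (I = 3 + 2 = 5)
h(z) = 2 + z (h(z) = (5 + z) - 3 = 2 + z)
h(O)*S(10) = (2 - 28)*(2*10) = -26*20 = -520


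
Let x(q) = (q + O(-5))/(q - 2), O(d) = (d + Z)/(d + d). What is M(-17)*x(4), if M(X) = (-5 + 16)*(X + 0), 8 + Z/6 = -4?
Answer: -21879/20 ≈ -1093.9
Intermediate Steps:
Z = -72 (Z = -48 + 6*(-4) = -48 - 24 = -72)
O(d) = (-72 + d)/(2*d) (O(d) = (d - 72)/(d + d) = (-72 + d)/((2*d)) = (-72 + d)*(1/(2*d)) = (-72 + d)/(2*d))
x(q) = (77/10 + q)/(-2 + q) (x(q) = (q + (1/2)*(-72 - 5)/(-5))/(q - 2) = (q + (1/2)*(-1/5)*(-77))/(-2 + q) = (q + 77/10)/(-2 + q) = (77/10 + q)/(-2 + q))
M(X) = 11*X
M(-17)*x(4) = (11*(-17))*((77/10 + 4)/(-2 + 4)) = -187*117/(2*10) = -187*117/20 = -21879/20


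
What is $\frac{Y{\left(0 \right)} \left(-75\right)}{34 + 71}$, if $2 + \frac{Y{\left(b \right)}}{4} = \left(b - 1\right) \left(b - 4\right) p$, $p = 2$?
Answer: $- \frac{120}{7} \approx -17.143$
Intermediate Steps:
$Y{\left(b \right)} = -8 + 8 \left(-1 + b\right) \left(-4 + b\right)$ ($Y{\left(b \right)} = -8 + 4 \left(b - 1\right) \left(b - 4\right) 2 = -8 + 4 \left(-1 + b\right) \left(-4 + b\right) 2 = -8 + 4 \cdot 2 \left(-1 + b\right) \left(-4 + b\right) = -8 + 8 \left(-1 + b\right) \left(-4 + b\right)$)
$\frac{Y{\left(0 \right)} \left(-75\right)}{34 + 71} = \frac{\left(24 - 0 + 8 \cdot 0^{2}\right) \left(-75\right)}{34 + 71} = \frac{\left(24 + 0 + 8 \cdot 0\right) \left(-75\right)}{105} = \left(24 + 0 + 0\right) \left(-75\right) \frac{1}{105} = 24 \left(-75\right) \frac{1}{105} = \left(-1800\right) \frac{1}{105} = - \frac{120}{7}$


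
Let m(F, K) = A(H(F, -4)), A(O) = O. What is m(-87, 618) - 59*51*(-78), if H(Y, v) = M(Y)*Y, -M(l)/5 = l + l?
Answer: 159012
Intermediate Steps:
M(l) = -10*l (M(l) = -5*(l + l) = -10*l)
H(Y, v) = -10*Y² (H(Y, v) = (-10*Y)*Y = -10*Y²)
m(F, K) = -10*F²
m(-87, 618) - 59*51*(-78) = -10*(-87)² - 59*51*(-78) = -10*7569 - 3009*(-78) = -75690 - 1*(-234702) = -75690 + 234702 = 159012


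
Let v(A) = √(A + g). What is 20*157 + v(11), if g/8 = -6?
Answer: 3140 + I*√37 ≈ 3140.0 + 6.0828*I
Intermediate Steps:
g = -48 (g = 8*(-6) = -48)
v(A) = √(-48 + A) (v(A) = √(A - 48) = √(-48 + A))
20*157 + v(11) = 20*157 + √(-48 + 11) = 3140 + √(-37) = 3140 + I*√37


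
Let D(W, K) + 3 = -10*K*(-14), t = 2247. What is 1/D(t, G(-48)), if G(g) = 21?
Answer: 1/2937 ≈ 0.00034048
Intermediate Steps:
D(W, K) = -3 + 140*K (D(W, K) = -3 - 10*K*(-14) = -3 + 140*K)
1/D(t, G(-48)) = 1/(-3 + 140*21) = 1/(-3 + 2940) = 1/2937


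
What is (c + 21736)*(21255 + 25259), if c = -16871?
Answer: 226290610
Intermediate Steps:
(c + 21736)*(21255 + 25259) = (-16871 + 21736)*(21255 + 25259) = 4865*46514 = 226290610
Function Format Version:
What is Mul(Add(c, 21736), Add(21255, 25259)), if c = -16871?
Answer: 226290610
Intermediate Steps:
Mul(Add(c, 21736), Add(21255, 25259)) = Mul(Add(-16871, 21736), Add(21255, 25259)) = Mul(4865, 46514) = 226290610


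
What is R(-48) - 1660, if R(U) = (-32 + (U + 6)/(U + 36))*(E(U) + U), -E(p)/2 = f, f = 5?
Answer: -7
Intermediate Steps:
E(p) = -10 (E(p) = -2*5 = -10)
R(U) = (-32 + (6 + U)/(36 + U))*(-10 + U) (R(U) = (-32 + (U + 6)/(U + 36))*(-10 + U) = (-32 + (6 + U)/(36 + U))*(-10 + U))
R(-48) - 1660 = (11460 - 836*(-48) - 31*(-48)²)/(36 - 48) - 1660 = (11460 + 40128 - 31*2304)/(-12) - 1660 = -(11460 + 40128 - 71424)/12 - 1660 = -1/12*(-19836) - 1660 = 1653 - 1660 = -7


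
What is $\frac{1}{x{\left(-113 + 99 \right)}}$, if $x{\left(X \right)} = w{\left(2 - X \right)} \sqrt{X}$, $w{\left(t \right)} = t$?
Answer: $- \frac{i \sqrt{14}}{224} \approx - 0.016704 i$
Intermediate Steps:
$x{\left(X \right)} = \sqrt{X} \left(2 - X\right)$ ($x{\left(X \right)} = \left(2 - X\right) \sqrt{X} = \sqrt{X} \left(2 - X\right)$)
$\frac{1}{x{\left(-113 + 99 \right)}} = \frac{1}{\sqrt{-113 + 99} \left(2 - \left(-113 + 99\right)\right)} = \frac{1}{\sqrt{-14} \left(2 - -14\right)} = \frac{1}{i \sqrt{14} \left(2 + 14\right)} = \frac{1}{i \sqrt{14} \cdot 16} = \frac{1}{16 i \sqrt{14}} = - \frac{i \sqrt{14}}{224}$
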